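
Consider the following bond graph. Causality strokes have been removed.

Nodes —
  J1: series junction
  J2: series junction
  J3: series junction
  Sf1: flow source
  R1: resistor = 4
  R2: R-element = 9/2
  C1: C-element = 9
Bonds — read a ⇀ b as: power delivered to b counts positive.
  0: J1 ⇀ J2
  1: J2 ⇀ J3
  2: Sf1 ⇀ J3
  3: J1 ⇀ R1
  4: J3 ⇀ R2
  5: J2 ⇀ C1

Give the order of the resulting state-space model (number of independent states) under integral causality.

1  (C1 all integral)

bond 2 →Sf1  (Sf1 (Sf) sets flow on bond)
bond 1 →J3  (1-jn J3 has f-setter on 2)
bond 4 →J3  (1-jn J3 has f-setter on 2)
bond 0 →J2  (J2 flow already set via bond 1)
bond 5 →J2  (1-jn J2 has f-setter on 1)
bond 3 →J1  (J1 flow already set via bond 0)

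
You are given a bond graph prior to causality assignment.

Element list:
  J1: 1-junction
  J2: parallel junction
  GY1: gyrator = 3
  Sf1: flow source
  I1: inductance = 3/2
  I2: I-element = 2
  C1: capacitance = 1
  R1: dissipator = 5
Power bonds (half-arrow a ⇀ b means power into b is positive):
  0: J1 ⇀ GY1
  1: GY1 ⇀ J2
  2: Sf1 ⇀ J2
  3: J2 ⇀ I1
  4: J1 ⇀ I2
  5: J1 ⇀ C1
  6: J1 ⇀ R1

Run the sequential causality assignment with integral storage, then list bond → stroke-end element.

b0 stroke→J1
b1 stroke→J2
b2 stroke→Sf1
b3 stroke→I1
b4 stroke→I2
b5 stroke→J1
b6 stroke→J1

bond 2 →Sf1  (source Sf1 imposes f)
bond 3 →I1  (I1 outputs flow p/I1)
bond 1 →J2  (J2 needs exactly one e-in)
bond 0 →J1  (GY GY1: same side as bond 1)
bond 4 →I2  (I2: I, integral causality)
bond 5 →J1  (J1: bond 4 brought flow, rest push out)
bond 6 →J1  (J1: bond 4 brought flow, rest push out)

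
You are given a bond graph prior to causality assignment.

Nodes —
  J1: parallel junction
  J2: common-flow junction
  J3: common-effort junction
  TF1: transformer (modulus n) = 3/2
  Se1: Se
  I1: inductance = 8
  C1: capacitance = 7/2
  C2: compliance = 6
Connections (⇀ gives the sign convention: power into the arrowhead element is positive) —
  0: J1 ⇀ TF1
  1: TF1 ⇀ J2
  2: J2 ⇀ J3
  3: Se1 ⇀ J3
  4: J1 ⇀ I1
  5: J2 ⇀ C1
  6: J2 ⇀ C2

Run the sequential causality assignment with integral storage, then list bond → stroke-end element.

#0 |J1
#1 |TF1
#2 |J2
#3 |J3
#4 |I1
#5 |J2
#6 |J2

β3 →J3  (source Se1 imposes e)
β2 →J2  (J3 effort already set via bond 3)
β4 →I1  (prefer integral on I1)
β0 →J1  (closing 0-jn rule on J1)
β1 →TF1  (TF1 one-in-one-out from 0)
β5 →J2  (1-jn J2 has f-setter on 1)
β6 →J2  (1-jn J2 has f-setter on 1)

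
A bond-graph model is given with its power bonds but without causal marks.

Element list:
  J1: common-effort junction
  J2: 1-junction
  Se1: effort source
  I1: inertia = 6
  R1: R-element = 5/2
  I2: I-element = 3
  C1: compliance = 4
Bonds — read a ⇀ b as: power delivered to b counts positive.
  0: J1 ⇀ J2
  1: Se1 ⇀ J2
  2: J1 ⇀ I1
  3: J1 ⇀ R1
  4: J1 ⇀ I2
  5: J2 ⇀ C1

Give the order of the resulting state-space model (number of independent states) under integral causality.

β1 →J2  (Se1: effort source, stroke at far end)
β2 →I1  (prefer integral on I1)
β4 →I2  (I2 outputs flow p/I2)
β5 →J2  (C1 integral (e out))
β0 →J1  (closing 1-jn rule on J2)
β3 →R1  (0-jn J1 has e-setter on 0)

3  (C1, I1, I2 all integral)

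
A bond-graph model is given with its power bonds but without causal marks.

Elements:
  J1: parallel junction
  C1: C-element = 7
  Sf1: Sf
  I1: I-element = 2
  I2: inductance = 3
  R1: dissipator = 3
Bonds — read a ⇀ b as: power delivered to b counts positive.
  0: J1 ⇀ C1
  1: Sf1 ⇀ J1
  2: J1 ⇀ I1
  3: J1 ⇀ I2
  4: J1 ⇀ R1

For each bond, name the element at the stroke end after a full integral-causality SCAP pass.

bond 1 |Sf1  (Sf1: flow source, stroke at near end)
bond 0 |J1  (C1 outputs effort q/C1)
bond 2 |I1  (J1 effort already set via bond 0)
bond 3 |I2  (common-e at J1 fixed by 0)
bond 4 |R1  (J1 effort already set via bond 0)

β0 →J1
β1 →Sf1
β2 →I1
β3 →I2
β4 →R1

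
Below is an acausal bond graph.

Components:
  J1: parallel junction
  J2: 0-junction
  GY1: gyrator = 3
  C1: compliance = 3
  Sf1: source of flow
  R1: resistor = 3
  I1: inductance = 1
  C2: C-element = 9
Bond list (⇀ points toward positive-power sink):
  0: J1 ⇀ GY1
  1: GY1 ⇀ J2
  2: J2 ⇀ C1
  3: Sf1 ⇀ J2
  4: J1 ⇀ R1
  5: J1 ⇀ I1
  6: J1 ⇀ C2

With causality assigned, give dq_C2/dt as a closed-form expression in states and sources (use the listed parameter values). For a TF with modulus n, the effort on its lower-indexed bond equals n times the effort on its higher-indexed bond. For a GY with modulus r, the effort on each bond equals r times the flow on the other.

dq_C2/dt = -p_I1 - q_C1/9 - q_C2/27

b3 stroke at Sf1  (Sf1 (Sf) sets flow on bond)
b2 stroke at J2  (prefer integral on C1)
b1 stroke at GY1  (0-jn J2 has e-setter on 2)
b0 stroke at GY1  (GY1 both-in/both-out from 1)
b5 stroke at I1  (prefer integral on I1)
b6 stroke at J1  (C2 outputs effort q/C2)
b4 stroke at R1  (J1 effort already set via bond 6)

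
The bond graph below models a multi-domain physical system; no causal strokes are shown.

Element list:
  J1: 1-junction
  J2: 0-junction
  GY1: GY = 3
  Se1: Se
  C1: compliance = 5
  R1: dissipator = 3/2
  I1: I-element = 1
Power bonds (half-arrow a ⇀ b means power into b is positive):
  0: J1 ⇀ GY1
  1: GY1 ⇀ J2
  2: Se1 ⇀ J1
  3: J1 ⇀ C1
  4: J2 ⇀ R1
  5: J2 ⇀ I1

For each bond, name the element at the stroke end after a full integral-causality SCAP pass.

bond 0 stroke→GY1
bond 1 stroke→GY1
bond 2 stroke→J1
bond 3 stroke→J1
bond 4 stroke→J2
bond 5 stroke→I1

β2 |J1  (Se1: effort source, stroke at far end)
β3 |J1  (C1: C, integral causality)
β0 |GY1  (J1: last free bond brings flow in)
β1 |GY1  (GY1 both-in/both-out from 0)
β5 |I1  (prefer integral on I1)
β4 |J2  (J2: last free bond brings effort in)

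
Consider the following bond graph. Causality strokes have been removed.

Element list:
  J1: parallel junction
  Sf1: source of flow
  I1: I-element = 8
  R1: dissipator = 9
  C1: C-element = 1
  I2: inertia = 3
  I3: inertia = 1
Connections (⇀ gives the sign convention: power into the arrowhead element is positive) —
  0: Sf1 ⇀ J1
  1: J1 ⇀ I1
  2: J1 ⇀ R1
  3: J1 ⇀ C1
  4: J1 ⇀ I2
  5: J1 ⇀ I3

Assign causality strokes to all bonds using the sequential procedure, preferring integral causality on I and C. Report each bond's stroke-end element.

#0 →Sf1
#1 →I1
#2 →R1
#3 →J1
#4 →I2
#5 →I3

#0 stroke at Sf1  (Sf1 fixes flow; stroke at Sf1)
#1 stroke at I1  (I1 integral (f out))
#3 stroke at J1  (C1 integral (e out))
#2 stroke at R1  (J1 effort already set via bond 3)
#4 stroke at I2  (J1 effort already set via bond 3)
#5 stroke at I3  (J1 effort already set via bond 3)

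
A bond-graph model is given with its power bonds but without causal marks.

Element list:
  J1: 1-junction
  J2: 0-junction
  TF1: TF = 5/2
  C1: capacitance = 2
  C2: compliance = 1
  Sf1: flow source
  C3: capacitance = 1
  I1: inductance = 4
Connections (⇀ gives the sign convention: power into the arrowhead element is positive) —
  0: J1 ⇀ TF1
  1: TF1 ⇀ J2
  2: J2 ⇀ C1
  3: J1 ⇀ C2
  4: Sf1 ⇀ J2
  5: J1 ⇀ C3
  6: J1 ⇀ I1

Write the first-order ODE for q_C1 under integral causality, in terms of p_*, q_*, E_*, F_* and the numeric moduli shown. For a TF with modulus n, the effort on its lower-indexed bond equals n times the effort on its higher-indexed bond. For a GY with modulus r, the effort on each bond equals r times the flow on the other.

β4 stroke→Sf1  (Sf1: flow source, stroke at near end)
β2 stroke→J2  (C1 integral (e out))
β1 stroke→TF1  (common-e at J2 fixed by 2)
β0 stroke→J1  (TF1: transformer flips bond 1)
β3 stroke→J1  (C2 integral (e out))
β5 stroke→J1  (C3 integral (e out))
β6 stroke→I1  (J1: last free bond brings flow in)

dq_C1/dt = F_Sf1 + 5*p_I1/8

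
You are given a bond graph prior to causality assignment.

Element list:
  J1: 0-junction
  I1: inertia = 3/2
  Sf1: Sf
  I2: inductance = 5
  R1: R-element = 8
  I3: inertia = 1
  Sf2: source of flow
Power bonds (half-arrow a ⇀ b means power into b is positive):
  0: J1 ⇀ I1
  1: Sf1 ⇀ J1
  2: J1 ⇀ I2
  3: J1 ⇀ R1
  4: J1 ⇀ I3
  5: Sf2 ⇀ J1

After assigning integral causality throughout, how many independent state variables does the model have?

3  (I1, I2, I3 all integral)

b1 →Sf1  (Sf1 (Sf) sets flow on bond)
b5 →Sf2  (Sf2 fixes flow; stroke at Sf2)
b0 →I1  (I1: I, integral causality)
b2 →I2  (I2 integral (f out))
b4 →I3  (I3 outputs flow p/I3)
b3 →J1  (closing 0-jn rule on J1)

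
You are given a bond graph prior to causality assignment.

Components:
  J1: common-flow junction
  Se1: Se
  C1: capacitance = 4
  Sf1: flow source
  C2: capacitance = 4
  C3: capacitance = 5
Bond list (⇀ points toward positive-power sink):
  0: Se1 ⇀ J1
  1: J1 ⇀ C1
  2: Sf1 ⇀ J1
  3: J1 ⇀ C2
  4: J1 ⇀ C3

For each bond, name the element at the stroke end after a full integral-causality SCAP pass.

b0 |J1  (Se1: effort source, stroke at far end)
b2 |Sf1  (Sf1 (Sf) sets flow on bond)
b1 |J1  (J1 flow already set via bond 2)
b3 |J1  (J1: bond 2 brought flow, rest push out)
b4 |J1  (J1: bond 2 brought flow, rest push out)

#0 stroke→J1
#1 stroke→J1
#2 stroke→Sf1
#3 stroke→J1
#4 stroke→J1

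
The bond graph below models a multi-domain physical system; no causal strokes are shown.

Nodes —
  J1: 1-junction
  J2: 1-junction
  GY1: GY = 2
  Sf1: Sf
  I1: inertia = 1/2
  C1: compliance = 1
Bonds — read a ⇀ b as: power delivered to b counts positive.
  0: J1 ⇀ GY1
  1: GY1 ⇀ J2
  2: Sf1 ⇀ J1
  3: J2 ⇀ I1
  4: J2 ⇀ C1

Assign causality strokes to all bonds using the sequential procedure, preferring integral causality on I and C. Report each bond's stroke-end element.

#0 |J1
#1 |J2
#2 |Sf1
#3 |I1
#4 |J2

β2 →Sf1  (source Sf1 imposes f)
β0 →J1  (J1 flow already set via bond 2)
β1 →J2  (GY1: gyrator matches bond 0)
β3 →I1  (I1 outputs flow p/I1)
β4 →J2  (1-jn J2 has f-setter on 3)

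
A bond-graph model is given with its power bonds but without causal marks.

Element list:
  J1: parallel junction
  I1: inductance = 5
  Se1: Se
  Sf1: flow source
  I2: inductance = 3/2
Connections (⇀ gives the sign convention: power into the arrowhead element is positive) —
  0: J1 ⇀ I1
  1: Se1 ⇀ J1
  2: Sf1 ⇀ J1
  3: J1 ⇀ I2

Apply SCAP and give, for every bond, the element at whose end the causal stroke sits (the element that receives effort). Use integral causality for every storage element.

β0 stroke→I1
β1 stroke→J1
β2 stroke→Sf1
β3 stroke→I2

β1 |J1  (Se1: effort source, stroke at far end)
β2 |Sf1  (Sf1: flow source, stroke at near end)
β0 |I1  (J1 effort already set via bond 1)
β3 |I2  (0-jn J1 has e-setter on 1)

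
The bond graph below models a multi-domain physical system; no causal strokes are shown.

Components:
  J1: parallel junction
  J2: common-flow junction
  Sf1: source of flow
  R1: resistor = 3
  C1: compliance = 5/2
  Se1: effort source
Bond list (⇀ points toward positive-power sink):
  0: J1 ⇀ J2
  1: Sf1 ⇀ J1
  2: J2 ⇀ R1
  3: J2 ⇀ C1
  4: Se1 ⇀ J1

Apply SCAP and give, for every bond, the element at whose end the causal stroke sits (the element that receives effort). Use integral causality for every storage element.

b1 stroke→Sf1  (Sf1: flow source, stroke at near end)
b4 stroke→J1  (Se1 (Se) sets effort on bond)
b0 stroke→J2  (J1: bond 4 brought effort, rest push out)
b3 stroke→J2  (C1: C, integral causality)
b2 stroke→R1  (only one flow-in slot at J2)

b0 →J2
b1 →Sf1
b2 →R1
b3 →J2
b4 →J1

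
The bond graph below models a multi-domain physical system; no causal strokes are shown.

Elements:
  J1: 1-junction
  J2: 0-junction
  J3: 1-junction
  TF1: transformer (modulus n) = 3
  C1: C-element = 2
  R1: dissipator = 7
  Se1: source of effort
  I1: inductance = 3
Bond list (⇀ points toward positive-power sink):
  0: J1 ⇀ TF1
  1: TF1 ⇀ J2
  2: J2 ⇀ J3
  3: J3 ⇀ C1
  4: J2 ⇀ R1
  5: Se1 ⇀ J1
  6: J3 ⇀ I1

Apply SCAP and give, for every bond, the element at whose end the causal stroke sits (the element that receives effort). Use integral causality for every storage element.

bond 0 |TF1
bond 1 |J2
bond 2 |J3
bond 3 |J3
bond 4 |R1
bond 5 |J1
bond 6 |I1

β5 →J1  (Se1: effort source, stroke at far end)
β0 →TF1  (only one flow-in slot at J1)
β1 →J2  (TF1 one-in-one-out from 0)
β2 →J3  (common-e at J2 fixed by 1)
β4 →R1  (J2: bond 1 brought effort, rest push out)
β3 →J3  (C1: C, integral causality)
β6 →I1  (only one flow-in slot at J3)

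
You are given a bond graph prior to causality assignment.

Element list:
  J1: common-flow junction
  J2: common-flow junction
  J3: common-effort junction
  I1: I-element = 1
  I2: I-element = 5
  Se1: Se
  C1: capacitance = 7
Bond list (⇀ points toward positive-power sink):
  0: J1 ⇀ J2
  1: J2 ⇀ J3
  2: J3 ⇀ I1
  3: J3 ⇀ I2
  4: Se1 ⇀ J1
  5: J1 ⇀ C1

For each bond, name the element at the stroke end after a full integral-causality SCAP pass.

b0 stroke→J2
b1 stroke→J3
b2 stroke→I1
b3 stroke→I2
b4 stroke→J1
b5 stroke→J1

b4 →J1  (Se1 (Se) sets effort on bond)
b2 →I1  (I1 outputs flow p/I1)
b3 →I2  (I2: I, integral causality)
b1 →J3  (only one effort-in slot at J3)
b0 →J2  (J2: bond 1 brought flow, rest push out)
b5 →J1  (1-jn J1 has f-setter on 0)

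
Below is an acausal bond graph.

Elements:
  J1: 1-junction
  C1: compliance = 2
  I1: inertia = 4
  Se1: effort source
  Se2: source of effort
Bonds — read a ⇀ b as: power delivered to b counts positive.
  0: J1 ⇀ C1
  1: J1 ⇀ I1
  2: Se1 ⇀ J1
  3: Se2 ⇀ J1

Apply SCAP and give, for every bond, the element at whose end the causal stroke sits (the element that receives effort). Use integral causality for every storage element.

bond 2 →J1  (Se1 (Se) sets effort on bond)
bond 3 →J1  (Se2: effort source, stroke at far end)
bond 0 →J1  (C1 integral (e out))
bond 1 →I1  (J1: last free bond brings flow in)

bond 0 stroke at J1
bond 1 stroke at I1
bond 2 stroke at J1
bond 3 stroke at J1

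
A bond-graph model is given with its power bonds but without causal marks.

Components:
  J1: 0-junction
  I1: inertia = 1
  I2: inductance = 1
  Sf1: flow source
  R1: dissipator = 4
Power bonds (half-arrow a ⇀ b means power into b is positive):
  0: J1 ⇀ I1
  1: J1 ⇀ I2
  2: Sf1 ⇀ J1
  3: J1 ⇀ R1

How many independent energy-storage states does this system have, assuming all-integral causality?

b2 stroke at Sf1  (source Sf1 imposes f)
b0 stroke at I1  (prefer integral on I1)
b1 stroke at I2  (I2 integral (f out))
b3 stroke at J1  (closing 0-jn rule on J1)

2  (I1, I2 all integral)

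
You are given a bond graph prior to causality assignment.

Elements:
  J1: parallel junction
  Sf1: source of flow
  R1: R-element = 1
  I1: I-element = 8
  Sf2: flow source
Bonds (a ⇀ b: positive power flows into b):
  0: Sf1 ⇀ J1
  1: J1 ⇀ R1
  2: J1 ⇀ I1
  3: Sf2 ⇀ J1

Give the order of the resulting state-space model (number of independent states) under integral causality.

bond 0 |Sf1  (source Sf1 imposes f)
bond 3 |Sf2  (Sf2 fixes flow; stroke at Sf2)
bond 2 |I1  (prefer integral on I1)
bond 1 |J1  (J1 needs exactly one e-in)

1  (I1 all integral)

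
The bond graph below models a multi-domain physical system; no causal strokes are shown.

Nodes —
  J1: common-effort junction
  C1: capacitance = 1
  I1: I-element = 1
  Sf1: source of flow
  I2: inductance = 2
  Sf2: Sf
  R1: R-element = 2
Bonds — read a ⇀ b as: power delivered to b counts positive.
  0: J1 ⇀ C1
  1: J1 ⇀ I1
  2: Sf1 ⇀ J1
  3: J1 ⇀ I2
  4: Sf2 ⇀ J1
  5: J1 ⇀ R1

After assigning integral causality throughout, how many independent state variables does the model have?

b2 stroke at Sf1  (source Sf1 imposes f)
b4 stroke at Sf2  (source Sf2 imposes f)
b0 stroke at J1  (C1: C, integral causality)
b1 stroke at I1  (J1 effort already set via bond 0)
b3 stroke at I2  (J1: bond 0 brought effort, rest push out)
b5 stroke at R1  (common-e at J1 fixed by 0)

3  (C1, I1, I2 all integral)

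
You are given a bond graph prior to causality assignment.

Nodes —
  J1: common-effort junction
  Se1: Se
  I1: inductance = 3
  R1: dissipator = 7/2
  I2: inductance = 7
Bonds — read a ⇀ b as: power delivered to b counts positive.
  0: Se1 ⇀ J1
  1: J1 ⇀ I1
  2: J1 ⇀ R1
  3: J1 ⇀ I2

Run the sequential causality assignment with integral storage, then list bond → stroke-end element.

b0 →J1
b1 →I1
b2 →R1
b3 →I2

bond 0 |J1  (source Se1 imposes e)
bond 1 |I1  (0-jn J1 has e-setter on 0)
bond 2 |R1  (J1: bond 0 brought effort, rest push out)
bond 3 |I2  (common-e at J1 fixed by 0)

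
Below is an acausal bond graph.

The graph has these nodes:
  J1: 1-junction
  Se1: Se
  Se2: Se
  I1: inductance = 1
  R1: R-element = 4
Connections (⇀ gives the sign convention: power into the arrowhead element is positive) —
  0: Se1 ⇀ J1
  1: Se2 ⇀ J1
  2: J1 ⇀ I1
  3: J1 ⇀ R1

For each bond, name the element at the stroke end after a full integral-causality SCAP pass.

β0 stroke at J1  (Se1 (Se) sets effort on bond)
β1 stroke at J1  (Se2: effort source, stroke at far end)
β2 stroke at I1  (I1: I, integral causality)
β3 stroke at J1  (J1: bond 2 brought flow, rest push out)

b0 |J1
b1 |J1
b2 |I1
b3 |J1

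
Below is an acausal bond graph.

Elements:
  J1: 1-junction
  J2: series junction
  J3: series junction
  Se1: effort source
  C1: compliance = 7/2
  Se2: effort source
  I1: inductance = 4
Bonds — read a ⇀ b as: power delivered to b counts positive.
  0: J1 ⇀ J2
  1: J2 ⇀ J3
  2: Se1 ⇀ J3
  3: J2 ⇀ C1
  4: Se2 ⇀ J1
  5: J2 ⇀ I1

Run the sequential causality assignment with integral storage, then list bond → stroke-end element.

#2 →J3  (Se1 (Se) sets effort on bond)
#4 →J1  (Se2: effort source, stroke at far end)
#0 →J2  (closing 1-jn rule on J1)
#1 →J2  (J3: last free bond brings flow in)
#3 →J2  (prefer integral on C1)
#5 →I1  (J2 needs exactly one f-in)

b0 stroke→J2
b1 stroke→J2
b2 stroke→J3
b3 stroke→J2
b4 stroke→J1
b5 stroke→I1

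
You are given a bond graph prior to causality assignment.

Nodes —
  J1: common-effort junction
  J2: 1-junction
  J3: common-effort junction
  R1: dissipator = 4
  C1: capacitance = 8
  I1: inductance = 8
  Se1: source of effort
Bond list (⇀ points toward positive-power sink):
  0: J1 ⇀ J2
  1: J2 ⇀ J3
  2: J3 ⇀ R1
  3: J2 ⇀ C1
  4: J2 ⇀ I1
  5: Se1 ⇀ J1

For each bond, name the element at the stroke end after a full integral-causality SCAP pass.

bond 5 stroke at J1  (Se1: effort source, stroke at far end)
bond 0 stroke at J2  (common-e at J1 fixed by 5)
bond 3 stroke at J2  (C1 outputs effort q/C1)
bond 4 stroke at I1  (I1 integral (f out))
bond 1 stroke at J2  (1-jn J2 has f-setter on 4)
bond 2 stroke at J3  (J3: last free bond brings effort in)

#0 →J2
#1 →J2
#2 →J3
#3 →J2
#4 →I1
#5 →J1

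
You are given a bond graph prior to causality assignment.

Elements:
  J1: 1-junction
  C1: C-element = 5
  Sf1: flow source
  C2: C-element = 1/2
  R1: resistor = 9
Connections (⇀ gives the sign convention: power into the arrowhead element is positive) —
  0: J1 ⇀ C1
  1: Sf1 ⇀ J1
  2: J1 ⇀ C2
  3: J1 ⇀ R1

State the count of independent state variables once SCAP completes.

b1 →Sf1  (Sf1 fixes flow; stroke at Sf1)
b0 →J1  (J1: bond 1 brought flow, rest push out)
b2 →J1  (J1: bond 1 brought flow, rest push out)
b3 →J1  (J1 flow already set via bond 1)

2  (C1, C2 all integral)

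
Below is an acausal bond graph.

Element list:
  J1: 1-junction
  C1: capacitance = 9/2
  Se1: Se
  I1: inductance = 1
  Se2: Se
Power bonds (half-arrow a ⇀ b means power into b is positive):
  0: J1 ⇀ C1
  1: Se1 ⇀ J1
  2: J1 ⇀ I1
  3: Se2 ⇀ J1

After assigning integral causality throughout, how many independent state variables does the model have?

2  (C1, I1 all integral)

β1 stroke at J1  (Se1 fixes effort; stroke away)
β3 stroke at J1  (Se2: effort source, stroke at far end)
β0 stroke at J1  (C1: C, integral causality)
β2 stroke at I1  (only one flow-in slot at J1)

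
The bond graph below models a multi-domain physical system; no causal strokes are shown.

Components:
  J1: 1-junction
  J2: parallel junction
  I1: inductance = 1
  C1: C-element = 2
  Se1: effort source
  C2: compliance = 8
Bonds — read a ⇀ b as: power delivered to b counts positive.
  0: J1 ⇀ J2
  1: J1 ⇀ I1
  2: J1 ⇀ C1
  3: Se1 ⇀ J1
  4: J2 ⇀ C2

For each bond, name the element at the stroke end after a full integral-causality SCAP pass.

β3 →J1  (Se1 fixes effort; stroke away)
β1 →I1  (I1 outputs flow p/I1)
β0 →J1  (common-f at J1 fixed by 1)
β2 →J1  (J1 flow already set via bond 1)
β4 →J2  (closing 0-jn rule on J2)

bond 0 |J1
bond 1 |I1
bond 2 |J1
bond 3 |J1
bond 4 |J2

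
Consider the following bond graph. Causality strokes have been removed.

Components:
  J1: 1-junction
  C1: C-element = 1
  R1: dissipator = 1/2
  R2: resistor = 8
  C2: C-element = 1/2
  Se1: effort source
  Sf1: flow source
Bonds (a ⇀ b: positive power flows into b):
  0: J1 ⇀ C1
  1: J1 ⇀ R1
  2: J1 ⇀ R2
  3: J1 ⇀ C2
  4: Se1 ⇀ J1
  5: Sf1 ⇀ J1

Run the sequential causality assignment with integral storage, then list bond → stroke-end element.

bond 4 →J1  (source Se1 imposes e)
bond 5 →Sf1  (Sf1: flow source, stroke at near end)
bond 0 →J1  (J1: bond 5 brought flow, rest push out)
bond 1 →J1  (J1: bond 5 brought flow, rest push out)
bond 2 →J1  (J1: bond 5 brought flow, rest push out)
bond 3 →J1  (common-f at J1 fixed by 5)

#0 stroke at J1
#1 stroke at J1
#2 stroke at J1
#3 stroke at J1
#4 stroke at J1
#5 stroke at Sf1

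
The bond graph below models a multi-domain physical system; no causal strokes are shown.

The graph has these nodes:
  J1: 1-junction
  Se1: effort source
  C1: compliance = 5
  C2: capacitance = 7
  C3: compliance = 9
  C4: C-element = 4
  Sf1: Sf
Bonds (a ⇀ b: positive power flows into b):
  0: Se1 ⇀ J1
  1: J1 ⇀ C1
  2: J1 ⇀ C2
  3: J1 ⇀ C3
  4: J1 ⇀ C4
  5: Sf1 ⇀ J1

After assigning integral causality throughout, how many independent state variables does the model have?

bond 0 stroke→J1  (Se1 fixes effort; stroke away)
bond 5 stroke→Sf1  (Sf1: flow source, stroke at near end)
bond 1 stroke→J1  (J1 flow already set via bond 5)
bond 2 stroke→J1  (J1: bond 5 brought flow, rest push out)
bond 3 stroke→J1  (J1 flow already set via bond 5)
bond 4 stroke→J1  (1-jn J1 has f-setter on 5)

4  (C1, C2, C3, C4 all integral)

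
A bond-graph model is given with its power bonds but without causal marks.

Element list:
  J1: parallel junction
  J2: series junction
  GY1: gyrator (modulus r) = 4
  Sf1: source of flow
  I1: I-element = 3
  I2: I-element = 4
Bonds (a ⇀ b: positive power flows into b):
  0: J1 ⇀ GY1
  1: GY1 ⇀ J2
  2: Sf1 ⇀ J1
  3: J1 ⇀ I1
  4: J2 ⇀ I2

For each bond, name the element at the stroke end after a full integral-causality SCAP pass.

b0 →J1
b1 →J2
b2 →Sf1
b3 →I1
b4 →I2

b2 |Sf1  (source Sf1 imposes f)
b3 |I1  (I1 integral (f out))
b0 |J1  (closing 0-jn rule on J1)
b1 |J2  (GY GY1: same side as bond 0)
b4 |I2  (closing 1-jn rule on J2)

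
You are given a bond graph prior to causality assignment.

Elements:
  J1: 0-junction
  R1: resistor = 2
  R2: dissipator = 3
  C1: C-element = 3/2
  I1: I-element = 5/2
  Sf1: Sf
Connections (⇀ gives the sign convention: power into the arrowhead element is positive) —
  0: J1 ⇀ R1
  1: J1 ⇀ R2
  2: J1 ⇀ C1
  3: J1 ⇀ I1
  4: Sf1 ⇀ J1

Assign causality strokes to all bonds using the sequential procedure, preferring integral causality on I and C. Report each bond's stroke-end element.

#4 stroke→Sf1  (Sf1 (Sf) sets flow on bond)
#2 stroke→J1  (C1: C, integral causality)
#0 stroke→R1  (J1 effort already set via bond 2)
#1 stroke→R2  (J1 effort already set via bond 2)
#3 stroke→I1  (J1 effort already set via bond 2)

#0 stroke at R1
#1 stroke at R2
#2 stroke at J1
#3 stroke at I1
#4 stroke at Sf1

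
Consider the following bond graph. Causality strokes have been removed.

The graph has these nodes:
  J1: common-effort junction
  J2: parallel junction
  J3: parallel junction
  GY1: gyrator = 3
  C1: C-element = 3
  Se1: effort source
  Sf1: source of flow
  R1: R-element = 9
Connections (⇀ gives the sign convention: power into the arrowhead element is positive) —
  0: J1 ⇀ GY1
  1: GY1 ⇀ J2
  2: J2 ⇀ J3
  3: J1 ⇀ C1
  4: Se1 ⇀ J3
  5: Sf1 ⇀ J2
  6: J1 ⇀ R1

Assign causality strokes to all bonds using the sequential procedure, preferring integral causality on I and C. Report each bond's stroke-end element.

bond 0 stroke→GY1
bond 1 stroke→GY1
bond 2 stroke→J2
bond 3 stroke→J1
bond 4 stroke→J3
bond 5 stroke→Sf1
bond 6 stroke→R1

#4 →J3  (Se1: effort source, stroke at far end)
#5 →Sf1  (source Sf1 imposes f)
#2 →J2  (0-jn J3 has e-setter on 4)
#1 →GY1  (0-jn J2 has e-setter on 2)
#0 →GY1  (through GY1, causality inverts; strokes same side of GY1)
#3 →J1  (prefer integral on C1)
#6 →R1  (J1 effort already set via bond 3)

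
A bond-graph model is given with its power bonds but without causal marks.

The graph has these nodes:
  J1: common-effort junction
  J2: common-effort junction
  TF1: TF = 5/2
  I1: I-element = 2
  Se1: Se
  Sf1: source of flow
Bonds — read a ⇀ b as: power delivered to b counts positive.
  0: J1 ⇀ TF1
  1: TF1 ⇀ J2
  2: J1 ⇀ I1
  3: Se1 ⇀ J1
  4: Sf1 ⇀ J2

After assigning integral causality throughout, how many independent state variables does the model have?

1  (I1 all integral)

β3 →J1  (Se1 fixes effort; stroke away)
β4 →Sf1  (Sf1: flow source, stroke at near end)
β0 →TF1  (0-jn J1 has e-setter on 3)
β2 →I1  (J1 effort already set via bond 3)
β1 →J2  (only one effort-in slot at J2)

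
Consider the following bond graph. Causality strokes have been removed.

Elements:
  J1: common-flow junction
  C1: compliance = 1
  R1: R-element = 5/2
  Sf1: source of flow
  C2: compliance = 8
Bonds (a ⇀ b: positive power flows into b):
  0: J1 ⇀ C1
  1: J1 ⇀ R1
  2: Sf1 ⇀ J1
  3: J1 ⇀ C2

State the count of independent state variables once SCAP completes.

2  (C1, C2 all integral)

#2 stroke at Sf1  (source Sf1 imposes f)
#0 stroke at J1  (J1 flow already set via bond 2)
#1 stroke at J1  (common-f at J1 fixed by 2)
#3 stroke at J1  (J1 flow already set via bond 2)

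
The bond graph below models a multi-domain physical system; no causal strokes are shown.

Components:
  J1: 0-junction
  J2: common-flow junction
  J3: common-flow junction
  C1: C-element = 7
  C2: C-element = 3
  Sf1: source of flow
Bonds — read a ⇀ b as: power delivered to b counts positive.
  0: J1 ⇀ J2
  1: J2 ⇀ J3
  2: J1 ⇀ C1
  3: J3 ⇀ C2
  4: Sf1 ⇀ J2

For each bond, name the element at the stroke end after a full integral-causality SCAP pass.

#0 |J2
#1 |J2
#2 |J1
#3 |J3
#4 |Sf1

#4 stroke at Sf1  (source Sf1 imposes f)
#0 stroke at J2  (1-jn J2 has f-setter on 4)
#1 stroke at J2  (J2 flow already set via bond 4)
#3 stroke at J3  (1-jn J3 has f-setter on 1)
#2 stroke at J1  (only one effort-in slot at J1)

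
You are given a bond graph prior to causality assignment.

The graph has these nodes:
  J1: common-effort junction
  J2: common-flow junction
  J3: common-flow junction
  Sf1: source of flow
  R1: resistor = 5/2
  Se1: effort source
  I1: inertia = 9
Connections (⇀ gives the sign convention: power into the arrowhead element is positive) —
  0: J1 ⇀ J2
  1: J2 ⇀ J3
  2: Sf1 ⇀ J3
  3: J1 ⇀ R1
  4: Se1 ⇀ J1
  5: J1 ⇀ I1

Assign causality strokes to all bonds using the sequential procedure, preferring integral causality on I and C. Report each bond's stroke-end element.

b2 stroke→Sf1  (source Sf1 imposes f)
b4 stroke→J1  (Se1: effort source, stroke at far end)
b0 stroke→J2  (J1: bond 4 brought effort, rest push out)
b3 stroke→R1  (common-e at J1 fixed by 4)
b5 stroke→I1  (common-e at J1 fixed by 4)
b1 stroke→J3  (only one flow-in slot at J2)

b0 stroke at J2
b1 stroke at J3
b2 stroke at Sf1
b3 stroke at R1
b4 stroke at J1
b5 stroke at I1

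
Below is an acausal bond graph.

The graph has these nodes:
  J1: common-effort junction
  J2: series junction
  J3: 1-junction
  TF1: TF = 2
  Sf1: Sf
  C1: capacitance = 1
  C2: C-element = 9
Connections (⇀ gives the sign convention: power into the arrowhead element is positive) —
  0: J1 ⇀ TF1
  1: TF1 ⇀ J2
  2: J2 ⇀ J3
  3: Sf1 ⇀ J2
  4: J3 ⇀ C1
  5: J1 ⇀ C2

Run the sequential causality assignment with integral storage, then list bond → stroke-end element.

#3 |Sf1  (Sf1 (Sf) sets flow on bond)
#1 |J2  (1-jn J2 has f-setter on 3)
#2 |J2  (1-jn J2 has f-setter on 3)
#4 |J3  (J3 flow already set via bond 2)
#0 |TF1  (TF1 one-in-one-out from 1)
#5 |J1  (J1 needs exactly one e-in)

#0 |TF1
#1 |J2
#2 |J2
#3 |Sf1
#4 |J3
#5 |J1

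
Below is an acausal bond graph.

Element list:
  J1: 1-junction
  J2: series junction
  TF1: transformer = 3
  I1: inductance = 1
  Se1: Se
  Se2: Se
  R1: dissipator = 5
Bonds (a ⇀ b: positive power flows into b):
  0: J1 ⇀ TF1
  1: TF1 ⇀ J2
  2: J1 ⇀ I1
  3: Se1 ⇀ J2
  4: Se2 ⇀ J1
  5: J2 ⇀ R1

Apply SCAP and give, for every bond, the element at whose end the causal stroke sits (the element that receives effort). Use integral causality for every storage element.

β0 stroke at J1
β1 stroke at TF1
β2 stroke at I1
β3 stroke at J2
β4 stroke at J1
β5 stroke at J2

#3 stroke at J2  (Se1 (Se) sets effort on bond)
#4 stroke at J1  (Se2: effort source, stroke at far end)
#2 stroke at I1  (I1 outputs flow p/I1)
#0 stroke at J1  (J1 flow already set via bond 2)
#1 stroke at TF1  (through TF1, causality passes straight; one stroke at TF1)
#5 stroke at J2  (J2 flow already set via bond 1)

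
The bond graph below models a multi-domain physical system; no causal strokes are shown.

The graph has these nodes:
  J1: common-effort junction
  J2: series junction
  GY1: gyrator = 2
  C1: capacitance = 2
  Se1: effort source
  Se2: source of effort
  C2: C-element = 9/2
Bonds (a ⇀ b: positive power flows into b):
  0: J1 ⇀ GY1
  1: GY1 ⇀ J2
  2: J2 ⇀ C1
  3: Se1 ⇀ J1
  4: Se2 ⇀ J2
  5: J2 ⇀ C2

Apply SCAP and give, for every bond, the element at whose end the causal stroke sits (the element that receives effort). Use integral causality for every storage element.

b3 |J1  (Se1 (Se) sets effort on bond)
b4 |J2  (Se2: effort source, stroke at far end)
b0 |GY1  (common-e at J1 fixed by 3)
b1 |GY1  (GY1 both-in/both-out from 0)
b2 |J2  (1-jn J2 has f-setter on 1)
b5 |J2  (J2 flow already set via bond 1)

b0 stroke→GY1
b1 stroke→GY1
b2 stroke→J2
b3 stroke→J1
b4 stroke→J2
b5 stroke→J2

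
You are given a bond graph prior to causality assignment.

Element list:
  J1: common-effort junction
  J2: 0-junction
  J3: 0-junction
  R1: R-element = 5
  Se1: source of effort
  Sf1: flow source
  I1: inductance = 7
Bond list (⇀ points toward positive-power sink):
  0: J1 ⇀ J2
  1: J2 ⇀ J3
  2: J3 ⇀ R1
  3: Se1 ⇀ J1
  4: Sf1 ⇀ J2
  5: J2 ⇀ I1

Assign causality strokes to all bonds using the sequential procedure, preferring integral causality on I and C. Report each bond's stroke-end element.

β3 →J1  (Se1 (Se) sets effort on bond)
β4 →Sf1  (Sf1: flow source, stroke at near end)
β0 →J2  (0-jn J1 has e-setter on 3)
β1 →J3  (J2: bond 0 brought effort, rest push out)
β5 →I1  (J2: bond 0 brought effort, rest push out)
β2 →R1  (common-e at J3 fixed by 1)

β0 stroke→J2
β1 stroke→J3
β2 stroke→R1
β3 stroke→J1
β4 stroke→Sf1
β5 stroke→I1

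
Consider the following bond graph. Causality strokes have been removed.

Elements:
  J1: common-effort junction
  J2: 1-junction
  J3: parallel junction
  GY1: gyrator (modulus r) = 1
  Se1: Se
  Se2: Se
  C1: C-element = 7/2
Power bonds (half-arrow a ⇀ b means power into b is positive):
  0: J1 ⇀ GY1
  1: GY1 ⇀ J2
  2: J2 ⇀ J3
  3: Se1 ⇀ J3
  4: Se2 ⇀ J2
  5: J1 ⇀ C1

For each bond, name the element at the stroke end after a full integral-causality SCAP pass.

β3 →J3  (source Se1 imposes e)
β4 →J2  (source Se2 imposes e)
β2 →J2  (common-e at J3 fixed by 3)
β1 →GY1  (closing 1-jn rule on J2)
β0 →GY1  (GY GY1: same side as bond 1)
β5 →J1  (only one effort-in slot at J1)

β0 |GY1
β1 |GY1
β2 |J2
β3 |J3
β4 |J2
β5 |J1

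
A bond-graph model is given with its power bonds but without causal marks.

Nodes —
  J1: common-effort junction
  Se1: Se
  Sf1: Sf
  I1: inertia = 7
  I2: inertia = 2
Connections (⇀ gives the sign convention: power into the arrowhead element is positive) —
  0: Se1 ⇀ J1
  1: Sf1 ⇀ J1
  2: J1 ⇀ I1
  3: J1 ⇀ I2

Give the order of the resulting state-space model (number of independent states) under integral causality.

#0 stroke at J1  (source Se1 imposes e)
#1 stroke at Sf1  (source Sf1 imposes f)
#2 stroke at I1  (J1 effort already set via bond 0)
#3 stroke at I2  (0-jn J1 has e-setter on 0)

2  (I1, I2 all integral)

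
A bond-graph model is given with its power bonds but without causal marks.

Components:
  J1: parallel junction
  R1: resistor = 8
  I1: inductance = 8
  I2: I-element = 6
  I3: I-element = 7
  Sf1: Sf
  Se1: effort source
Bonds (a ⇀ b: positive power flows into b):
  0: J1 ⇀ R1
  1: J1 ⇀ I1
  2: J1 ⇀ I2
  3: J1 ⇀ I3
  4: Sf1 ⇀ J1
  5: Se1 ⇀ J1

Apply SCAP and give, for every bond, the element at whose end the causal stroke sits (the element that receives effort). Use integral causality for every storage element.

β4 |Sf1  (Sf1 (Sf) sets flow on bond)
β5 |J1  (Se1 (Se) sets effort on bond)
β0 |R1  (0-jn J1 has e-setter on 5)
β1 |I1  (J1 effort already set via bond 5)
β2 |I2  (J1 effort already set via bond 5)
β3 |I3  (J1: bond 5 brought effort, rest push out)

β0 |R1
β1 |I1
β2 |I2
β3 |I3
β4 |Sf1
β5 |J1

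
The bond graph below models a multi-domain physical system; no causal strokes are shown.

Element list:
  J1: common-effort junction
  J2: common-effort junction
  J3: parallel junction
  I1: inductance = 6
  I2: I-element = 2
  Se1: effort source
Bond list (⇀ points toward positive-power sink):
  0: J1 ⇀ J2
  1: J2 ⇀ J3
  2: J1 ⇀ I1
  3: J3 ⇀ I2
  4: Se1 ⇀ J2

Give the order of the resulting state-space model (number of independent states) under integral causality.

β4 stroke→J2  (Se1: effort source, stroke at far end)
β0 stroke→J1  (0-jn J2 has e-setter on 4)
β1 stroke→J3  (J2: bond 4 brought effort, rest push out)
β3 stroke→I2  (J3: bond 1 brought effort, rest push out)
β2 stroke→I1  (J1: bond 0 brought effort, rest push out)

2  (I1, I2 all integral)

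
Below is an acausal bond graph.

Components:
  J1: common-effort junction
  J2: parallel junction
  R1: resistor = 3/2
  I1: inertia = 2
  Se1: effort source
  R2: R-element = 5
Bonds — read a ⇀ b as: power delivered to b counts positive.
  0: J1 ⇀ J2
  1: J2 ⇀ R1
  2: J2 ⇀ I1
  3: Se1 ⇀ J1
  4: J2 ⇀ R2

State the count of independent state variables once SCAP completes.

1  (I1 all integral)

bond 3 stroke at J1  (Se1 fixes effort; stroke away)
bond 0 stroke at J2  (0-jn J1 has e-setter on 3)
bond 1 stroke at R1  (0-jn J2 has e-setter on 0)
bond 2 stroke at I1  (J2: bond 0 brought effort, rest push out)
bond 4 stroke at R2  (J2 effort already set via bond 0)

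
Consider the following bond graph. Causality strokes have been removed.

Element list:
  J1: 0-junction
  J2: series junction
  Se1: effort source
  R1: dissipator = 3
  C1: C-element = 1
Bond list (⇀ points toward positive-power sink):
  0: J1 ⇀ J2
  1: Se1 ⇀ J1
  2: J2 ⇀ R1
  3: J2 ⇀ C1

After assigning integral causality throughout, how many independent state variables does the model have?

1  (C1 all integral)

#1 stroke→J1  (source Se1 imposes e)
#0 stroke→J2  (common-e at J1 fixed by 1)
#3 stroke→J2  (C1: C, integral causality)
#2 stroke→R1  (closing 1-jn rule on J2)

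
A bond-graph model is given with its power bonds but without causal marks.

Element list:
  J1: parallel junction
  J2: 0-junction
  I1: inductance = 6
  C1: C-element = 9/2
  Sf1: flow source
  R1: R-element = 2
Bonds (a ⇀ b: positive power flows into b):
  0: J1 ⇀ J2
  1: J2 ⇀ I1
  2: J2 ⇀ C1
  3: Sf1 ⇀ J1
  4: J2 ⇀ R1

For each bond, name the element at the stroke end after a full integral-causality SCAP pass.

b0 →J1
b1 →I1
b2 →J2
b3 →Sf1
b4 →R1

b3 →Sf1  (Sf1 (Sf) sets flow on bond)
b0 →J1  (J1 needs exactly one e-in)
b1 →I1  (I1: I, integral causality)
b2 →J2  (prefer integral on C1)
b4 →R1  (J2 effort already set via bond 2)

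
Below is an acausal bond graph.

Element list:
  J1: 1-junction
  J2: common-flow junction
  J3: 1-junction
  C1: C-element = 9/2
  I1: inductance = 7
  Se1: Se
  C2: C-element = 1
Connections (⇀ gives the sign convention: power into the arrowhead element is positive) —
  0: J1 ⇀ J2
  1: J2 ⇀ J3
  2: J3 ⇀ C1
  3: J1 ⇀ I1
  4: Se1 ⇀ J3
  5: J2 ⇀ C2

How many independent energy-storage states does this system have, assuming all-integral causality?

b4 |J3  (Se1 (Se) sets effort on bond)
b2 |J3  (C1 integral (e out))
b1 |J2  (only one flow-in slot at J3)
b3 |I1  (prefer integral on I1)
b0 |J1  (1-jn J1 has f-setter on 3)
b5 |J2  (J2 flow already set via bond 0)

3  (C1, C2, I1 all integral)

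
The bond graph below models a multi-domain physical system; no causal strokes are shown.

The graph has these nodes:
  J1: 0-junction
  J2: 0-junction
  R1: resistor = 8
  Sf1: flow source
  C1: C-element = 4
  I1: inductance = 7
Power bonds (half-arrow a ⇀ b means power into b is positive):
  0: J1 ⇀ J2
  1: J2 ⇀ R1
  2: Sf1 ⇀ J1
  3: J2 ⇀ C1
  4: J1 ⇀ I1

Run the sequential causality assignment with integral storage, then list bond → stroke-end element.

β2 |Sf1  (Sf1: flow source, stroke at near end)
β3 |J2  (C1 integral (e out))
β0 |J1  (J2: bond 3 brought effort, rest push out)
β1 |R1  (0-jn J2 has e-setter on 3)
β4 |I1  (common-e at J1 fixed by 0)

β0 →J1
β1 →R1
β2 →Sf1
β3 →J2
β4 →I1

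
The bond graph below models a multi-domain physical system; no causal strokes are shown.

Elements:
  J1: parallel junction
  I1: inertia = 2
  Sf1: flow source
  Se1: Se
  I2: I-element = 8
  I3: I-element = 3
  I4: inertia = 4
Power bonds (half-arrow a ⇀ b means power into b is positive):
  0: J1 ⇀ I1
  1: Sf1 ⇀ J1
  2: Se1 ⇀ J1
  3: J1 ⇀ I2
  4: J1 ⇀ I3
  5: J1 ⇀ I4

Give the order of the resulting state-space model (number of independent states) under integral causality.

4  (I1, I2, I3, I4 all integral)

β1 stroke→Sf1  (Sf1 (Sf) sets flow on bond)
β2 stroke→J1  (Se1 (Se) sets effort on bond)
β0 stroke→I1  (J1: bond 2 brought effort, rest push out)
β3 stroke→I2  (0-jn J1 has e-setter on 2)
β4 stroke→I3  (common-e at J1 fixed by 2)
β5 stroke→I4  (J1: bond 2 brought effort, rest push out)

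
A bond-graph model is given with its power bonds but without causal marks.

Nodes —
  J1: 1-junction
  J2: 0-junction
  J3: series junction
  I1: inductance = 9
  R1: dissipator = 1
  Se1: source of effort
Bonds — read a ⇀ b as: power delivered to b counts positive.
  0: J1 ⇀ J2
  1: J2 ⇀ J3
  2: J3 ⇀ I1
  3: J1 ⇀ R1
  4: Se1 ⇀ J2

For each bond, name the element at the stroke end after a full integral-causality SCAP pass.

β0 stroke→J1
β1 stroke→J3
β2 stroke→I1
β3 stroke→R1
β4 stroke→J2

b4 stroke→J2  (Se1: effort source, stroke at far end)
b0 stroke→J1  (J2: bond 4 brought effort, rest push out)
b1 stroke→J3  (common-e at J2 fixed by 4)
b2 stroke→I1  (J3 needs exactly one f-in)
b3 stroke→R1  (J1 needs exactly one f-in)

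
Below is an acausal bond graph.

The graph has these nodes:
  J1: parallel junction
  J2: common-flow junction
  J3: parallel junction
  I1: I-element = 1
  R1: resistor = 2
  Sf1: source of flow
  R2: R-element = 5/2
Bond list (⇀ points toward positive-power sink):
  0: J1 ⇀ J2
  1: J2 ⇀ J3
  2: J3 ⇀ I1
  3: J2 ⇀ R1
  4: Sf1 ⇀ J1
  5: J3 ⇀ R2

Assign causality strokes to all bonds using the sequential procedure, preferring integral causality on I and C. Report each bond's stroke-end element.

bond 0 stroke→J1
bond 1 stroke→J2
bond 2 stroke→I1
bond 3 stroke→J2
bond 4 stroke→Sf1
bond 5 stroke→J3

bond 4 |Sf1  (source Sf1 imposes f)
bond 0 |J1  (J1 needs exactly one e-in)
bond 1 |J2  (J2: bond 0 brought flow, rest push out)
bond 3 |J2  (J2: bond 0 brought flow, rest push out)
bond 2 |I1  (I1 outputs flow p/I1)
bond 5 |J3  (only one effort-in slot at J3)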